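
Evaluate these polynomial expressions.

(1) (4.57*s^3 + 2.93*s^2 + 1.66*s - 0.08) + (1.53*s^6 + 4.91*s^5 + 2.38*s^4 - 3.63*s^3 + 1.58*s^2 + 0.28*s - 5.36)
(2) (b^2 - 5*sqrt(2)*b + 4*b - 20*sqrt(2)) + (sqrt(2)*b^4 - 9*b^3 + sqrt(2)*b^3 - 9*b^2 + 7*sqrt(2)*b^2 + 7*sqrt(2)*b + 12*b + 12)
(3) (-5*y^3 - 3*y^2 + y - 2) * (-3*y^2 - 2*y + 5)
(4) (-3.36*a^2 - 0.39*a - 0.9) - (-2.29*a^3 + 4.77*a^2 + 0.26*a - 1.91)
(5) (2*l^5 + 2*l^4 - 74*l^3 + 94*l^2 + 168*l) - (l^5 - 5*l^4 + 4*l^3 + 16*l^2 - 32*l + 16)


(1) = 1.53*s^6 + 4.91*s^5 + 2.38*s^4 + 0.94*s^3 + 4.51*s^2 + 1.94*s - 5.44
(2) = sqrt(2)*b^4 - 9*b^3 + sqrt(2)*b^3 - 8*b^2 + 7*sqrt(2)*b^2 + 2*sqrt(2)*b + 16*b - 20*sqrt(2) + 12
(3) = 15*y^5 + 19*y^4 - 22*y^3 - 11*y^2 + 9*y - 10
(4) = 2.29*a^3 - 8.13*a^2 - 0.65*a + 1.01
(5) = l^5 + 7*l^4 - 78*l^3 + 78*l^2 + 200*l - 16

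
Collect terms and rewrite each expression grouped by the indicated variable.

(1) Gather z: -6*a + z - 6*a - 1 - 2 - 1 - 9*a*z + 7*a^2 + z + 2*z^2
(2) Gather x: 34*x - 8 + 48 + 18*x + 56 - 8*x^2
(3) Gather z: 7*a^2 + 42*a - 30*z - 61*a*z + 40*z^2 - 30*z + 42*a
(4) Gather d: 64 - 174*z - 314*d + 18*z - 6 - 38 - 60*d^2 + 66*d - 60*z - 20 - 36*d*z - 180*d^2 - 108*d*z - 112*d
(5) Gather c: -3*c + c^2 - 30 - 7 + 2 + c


(1) = 7*a^2 - 12*a + 2*z^2 + z*(2 - 9*a) - 4
(2) = -8*x^2 + 52*x + 96
(3) = 7*a^2 + 84*a + 40*z^2 + z*(-61*a - 60)
(4) = -240*d^2 + d*(-144*z - 360) - 216*z
(5) = c^2 - 2*c - 35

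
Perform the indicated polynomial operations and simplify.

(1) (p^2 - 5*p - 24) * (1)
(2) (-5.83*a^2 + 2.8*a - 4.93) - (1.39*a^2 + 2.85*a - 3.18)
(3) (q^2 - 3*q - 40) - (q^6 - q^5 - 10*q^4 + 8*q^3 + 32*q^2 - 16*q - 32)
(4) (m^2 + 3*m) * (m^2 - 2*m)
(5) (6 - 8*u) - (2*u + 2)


(1) = p^2 - 5*p - 24
(2) = -7.22*a^2 - 0.05*a - 1.75
(3) = -q^6 + q^5 + 10*q^4 - 8*q^3 - 31*q^2 + 13*q - 8
(4) = m^4 + m^3 - 6*m^2
(5) = 4 - 10*u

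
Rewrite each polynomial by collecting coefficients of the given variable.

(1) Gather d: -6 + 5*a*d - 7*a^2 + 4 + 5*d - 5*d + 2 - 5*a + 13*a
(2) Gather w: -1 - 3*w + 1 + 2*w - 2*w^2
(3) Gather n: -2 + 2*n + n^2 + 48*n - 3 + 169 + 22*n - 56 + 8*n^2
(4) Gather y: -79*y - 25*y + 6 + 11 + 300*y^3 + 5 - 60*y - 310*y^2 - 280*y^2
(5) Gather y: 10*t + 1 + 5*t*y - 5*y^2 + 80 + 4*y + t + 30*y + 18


(1) = -7*a^2 + 5*a*d + 8*a
(2) = -2*w^2 - w
(3) = 9*n^2 + 72*n + 108
(4) = 300*y^3 - 590*y^2 - 164*y + 22
(5) = 11*t - 5*y^2 + y*(5*t + 34) + 99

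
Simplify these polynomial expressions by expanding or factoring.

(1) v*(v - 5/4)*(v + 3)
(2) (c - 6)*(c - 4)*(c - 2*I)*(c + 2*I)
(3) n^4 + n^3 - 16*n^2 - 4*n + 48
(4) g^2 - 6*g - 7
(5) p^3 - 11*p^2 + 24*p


(1) = v^3 + 7*v^2/4 - 15*v/4
(2) = c^4 - 10*c^3 + 28*c^2 - 40*c + 96
(3) = (n - 3)*(n - 2)*(n + 2)*(n + 4)
(4) = (g - 7)*(g + 1)
(5) = p*(p - 8)*(p - 3)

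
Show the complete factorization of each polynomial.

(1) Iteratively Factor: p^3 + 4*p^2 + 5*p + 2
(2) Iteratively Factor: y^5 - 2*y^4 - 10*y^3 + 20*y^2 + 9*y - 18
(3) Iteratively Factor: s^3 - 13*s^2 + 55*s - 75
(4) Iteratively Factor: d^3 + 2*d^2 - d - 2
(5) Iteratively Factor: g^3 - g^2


(1) = (p + 2)*(p^2 + 2*p + 1) = (p + 1)*(p + 2)*(p + 1)
(2) = (y + 3)*(y^4 - 5*y^3 + 5*y^2 + 5*y - 6) = (y + 1)*(y + 3)*(y^3 - 6*y^2 + 11*y - 6) = (y - 2)*(y + 1)*(y + 3)*(y^2 - 4*y + 3) = (y - 3)*(y - 2)*(y + 1)*(y + 3)*(y - 1)
(3) = (s - 3)*(s^2 - 10*s + 25) = (s - 5)*(s - 3)*(s - 5)
(4) = (d + 2)*(d^2 - 1) = (d - 1)*(d + 2)*(d + 1)
(5) = (g)*(g^2 - g) = g*(g - 1)*(g)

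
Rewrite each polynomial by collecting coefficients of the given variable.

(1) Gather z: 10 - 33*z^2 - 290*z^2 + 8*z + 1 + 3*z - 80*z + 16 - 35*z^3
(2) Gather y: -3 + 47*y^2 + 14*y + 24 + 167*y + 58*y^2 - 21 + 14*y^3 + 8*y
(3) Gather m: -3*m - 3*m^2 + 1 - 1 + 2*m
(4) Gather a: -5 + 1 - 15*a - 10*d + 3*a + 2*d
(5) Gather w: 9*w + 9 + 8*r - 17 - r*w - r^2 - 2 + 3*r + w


(1) = -35*z^3 - 323*z^2 - 69*z + 27
(2) = 14*y^3 + 105*y^2 + 189*y
(3) = -3*m^2 - m
(4) = -12*a - 8*d - 4
(5) = -r^2 + 11*r + w*(10 - r) - 10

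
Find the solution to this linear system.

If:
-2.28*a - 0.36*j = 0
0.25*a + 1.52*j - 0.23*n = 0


Then:
a = -0.0245289726270885*n
j = 0.155350159971561*n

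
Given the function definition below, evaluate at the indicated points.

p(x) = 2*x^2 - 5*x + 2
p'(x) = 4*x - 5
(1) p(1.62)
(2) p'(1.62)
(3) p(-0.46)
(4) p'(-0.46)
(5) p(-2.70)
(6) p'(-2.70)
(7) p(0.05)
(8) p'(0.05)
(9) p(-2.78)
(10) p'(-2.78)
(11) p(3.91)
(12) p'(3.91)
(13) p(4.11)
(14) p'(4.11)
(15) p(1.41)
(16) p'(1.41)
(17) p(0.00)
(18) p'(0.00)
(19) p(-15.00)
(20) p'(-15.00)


(1) = -0.85
(2) = 1.48
(3) = 4.72
(4) = -6.84
(5) = 30.08
(6) = -15.80
(7) = 1.75
(8) = -4.80
(9) = 31.36
(10) = -16.12
(11) = 13.03
(12) = 10.64
(13) = 15.23
(14) = 11.44
(15) = -1.07
(16) = 0.64
(17) = 2.00
(18) = -5.00
(19) = 527.00
(20) = -65.00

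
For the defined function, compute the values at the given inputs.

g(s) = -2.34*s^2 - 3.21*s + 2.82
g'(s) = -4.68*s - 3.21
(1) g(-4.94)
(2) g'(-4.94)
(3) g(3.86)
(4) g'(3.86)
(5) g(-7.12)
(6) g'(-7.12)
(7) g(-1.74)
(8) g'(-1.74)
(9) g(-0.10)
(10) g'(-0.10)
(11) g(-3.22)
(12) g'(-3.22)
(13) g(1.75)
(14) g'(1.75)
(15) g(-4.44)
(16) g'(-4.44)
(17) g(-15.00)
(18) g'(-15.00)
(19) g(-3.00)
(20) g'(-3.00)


(1) = -38.43
(2) = 19.91
(3) = -44.44
(4) = -21.27
(5) = -92.95
(6) = 30.11
(7) = 1.32
(8) = 4.93
(9) = 3.12
(10) = -2.74
(11) = -11.11
(12) = 11.86
(13) = -9.96
(14) = -11.40
(15) = -29.06
(16) = 17.57
(17) = -475.53
(18) = 66.99
(19) = -8.61
(20) = 10.83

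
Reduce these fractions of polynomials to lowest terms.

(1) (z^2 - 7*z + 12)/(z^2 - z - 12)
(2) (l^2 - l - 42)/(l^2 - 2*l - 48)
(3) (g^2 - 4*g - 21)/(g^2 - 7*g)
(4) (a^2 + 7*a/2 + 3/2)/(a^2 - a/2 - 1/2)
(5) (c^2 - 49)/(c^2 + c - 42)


(1) = (z - 3)/(z + 3)
(2) = (l - 7)/(l - 8)
(3) = (g + 3)/g
(4) = (a + 3)/(a - 1)
(5) = (c - 7)/(c - 6)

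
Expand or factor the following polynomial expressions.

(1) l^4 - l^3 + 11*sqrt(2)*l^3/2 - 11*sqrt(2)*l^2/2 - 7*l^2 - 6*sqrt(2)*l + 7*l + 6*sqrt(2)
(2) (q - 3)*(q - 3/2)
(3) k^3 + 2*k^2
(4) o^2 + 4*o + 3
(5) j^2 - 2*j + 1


(1) = (l - 1)*(l - sqrt(2))*(l + sqrt(2)/2)*(l + 6*sqrt(2))
(2) = q^2 - 9*q/2 + 9/2
(3) = k^2*(k + 2)
(4) = (o + 1)*(o + 3)
(5) = (j - 1)^2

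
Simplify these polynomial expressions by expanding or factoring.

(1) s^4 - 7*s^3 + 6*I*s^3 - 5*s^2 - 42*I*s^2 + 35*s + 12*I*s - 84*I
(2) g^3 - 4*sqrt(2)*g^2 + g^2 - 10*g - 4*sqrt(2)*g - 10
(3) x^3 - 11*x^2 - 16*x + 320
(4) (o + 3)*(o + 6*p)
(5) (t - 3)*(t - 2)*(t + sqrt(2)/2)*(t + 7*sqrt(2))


(1) = (s - 7)*(s - I)*(s + 3*I)*(s + 4*I)
(2) = (g + 1)*(g - 5*sqrt(2))*(g + sqrt(2))
(3) = (x - 8)^2*(x + 5)
(4) = o^2 + 6*o*p + 3*o + 18*p
(5) = t^4 - 5*t^3 + 15*sqrt(2)*t^3/2 - 75*sqrt(2)*t^2/2 + 13*t^2 - 35*t + 45*sqrt(2)*t + 42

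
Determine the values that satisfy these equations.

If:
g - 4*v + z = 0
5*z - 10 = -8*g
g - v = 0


Then:
g = 10/23
v = 10/23
z = 30/23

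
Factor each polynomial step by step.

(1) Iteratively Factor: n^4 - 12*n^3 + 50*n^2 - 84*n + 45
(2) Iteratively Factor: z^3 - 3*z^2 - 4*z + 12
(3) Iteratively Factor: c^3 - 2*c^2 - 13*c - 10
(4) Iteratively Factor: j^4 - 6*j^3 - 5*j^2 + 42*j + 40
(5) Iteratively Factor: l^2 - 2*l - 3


(1) = (n - 3)*(n^3 - 9*n^2 + 23*n - 15) = (n - 3)*(n - 1)*(n^2 - 8*n + 15) = (n - 3)^2*(n - 1)*(n - 5)
(2) = (z + 2)*(z^2 - 5*z + 6) = (z - 2)*(z + 2)*(z - 3)
(3) = (c - 5)*(c^2 + 3*c + 2) = (c - 5)*(c + 1)*(c + 2)
(4) = (j + 2)*(j^3 - 8*j^2 + 11*j + 20) = (j + 1)*(j + 2)*(j^2 - 9*j + 20) = (j - 5)*(j + 1)*(j + 2)*(j - 4)
(5) = (l + 1)*(l - 3)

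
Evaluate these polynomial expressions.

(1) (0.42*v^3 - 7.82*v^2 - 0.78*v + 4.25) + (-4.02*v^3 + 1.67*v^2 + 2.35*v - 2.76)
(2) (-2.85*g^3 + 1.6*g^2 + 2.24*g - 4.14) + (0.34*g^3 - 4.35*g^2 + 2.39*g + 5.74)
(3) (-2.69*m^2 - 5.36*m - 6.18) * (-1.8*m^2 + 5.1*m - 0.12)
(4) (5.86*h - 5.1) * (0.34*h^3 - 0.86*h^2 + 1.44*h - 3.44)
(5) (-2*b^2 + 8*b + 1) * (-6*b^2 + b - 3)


(1) = -3.6*v^3 - 6.15*v^2 + 1.57*v + 1.49
(2) = -2.51*g^3 - 2.75*g^2 + 4.63*g + 1.6
(3) = 4.842*m^4 - 4.071*m^3 - 15.8892*m^2 - 30.8748*m + 0.7416
(4) = 1.9924*h^4 - 6.7736*h^3 + 12.8244*h^2 - 27.5024*h + 17.544
(5) = 12*b^4 - 50*b^3 + 8*b^2 - 23*b - 3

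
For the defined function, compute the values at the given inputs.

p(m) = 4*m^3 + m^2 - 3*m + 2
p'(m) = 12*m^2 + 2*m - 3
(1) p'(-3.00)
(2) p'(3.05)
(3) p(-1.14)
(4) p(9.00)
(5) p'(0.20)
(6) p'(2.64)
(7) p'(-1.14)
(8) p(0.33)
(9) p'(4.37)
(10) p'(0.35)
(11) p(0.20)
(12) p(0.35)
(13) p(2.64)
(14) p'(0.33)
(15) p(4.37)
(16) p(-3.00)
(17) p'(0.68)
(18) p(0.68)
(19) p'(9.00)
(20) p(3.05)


(1) = 99.00
(2) = 114.73
(3) = 0.79
(4) = 2972.00
(5) = -2.12
(6) = 85.92
(7) = 10.32
(8) = 1.26
(9) = 234.90
(10) = -0.83
(11) = 1.47
(12) = 1.24
(13) = 74.65
(14) = -1.03
(15) = 341.80
(16) = -88.00
(17) = 3.91
(18) = 1.68
(19) = 987.00
(20) = 115.64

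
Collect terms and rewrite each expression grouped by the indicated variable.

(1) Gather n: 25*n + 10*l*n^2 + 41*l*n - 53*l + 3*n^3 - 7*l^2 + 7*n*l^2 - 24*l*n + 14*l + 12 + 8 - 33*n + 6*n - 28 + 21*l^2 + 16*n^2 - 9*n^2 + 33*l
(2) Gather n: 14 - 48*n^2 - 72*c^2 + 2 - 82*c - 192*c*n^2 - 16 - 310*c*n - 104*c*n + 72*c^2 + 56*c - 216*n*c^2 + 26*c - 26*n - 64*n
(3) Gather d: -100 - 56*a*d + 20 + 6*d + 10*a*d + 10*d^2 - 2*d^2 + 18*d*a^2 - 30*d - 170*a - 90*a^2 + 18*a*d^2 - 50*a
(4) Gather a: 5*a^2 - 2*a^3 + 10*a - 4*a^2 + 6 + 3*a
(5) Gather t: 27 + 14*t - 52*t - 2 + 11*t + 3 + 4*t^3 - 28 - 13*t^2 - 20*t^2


(1) = 14*l^2 - 6*l + 3*n^3 + n^2*(10*l + 7) + n*(7*l^2 + 17*l - 2) - 8
(2) = n^2*(-192*c - 48) + n*(-216*c^2 - 414*c - 90)
(3) = -90*a^2 - 220*a + d^2*(18*a + 8) + d*(18*a^2 - 46*a - 24) - 80
(4) = -2*a^3 + a^2 + 13*a + 6
(5) = 4*t^3 - 33*t^2 - 27*t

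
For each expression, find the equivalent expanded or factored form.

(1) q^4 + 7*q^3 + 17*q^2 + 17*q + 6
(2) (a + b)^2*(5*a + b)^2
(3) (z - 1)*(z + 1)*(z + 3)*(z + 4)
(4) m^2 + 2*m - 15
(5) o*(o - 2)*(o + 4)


(1) = (q + 1)^2*(q + 2)*(q + 3)
(2) = 25*a^4 + 60*a^3*b + 46*a^2*b^2 + 12*a*b^3 + b^4
(3) = z^4 + 7*z^3 + 11*z^2 - 7*z - 12
(4) = (m - 3)*(m + 5)
(5) = o^3 + 2*o^2 - 8*o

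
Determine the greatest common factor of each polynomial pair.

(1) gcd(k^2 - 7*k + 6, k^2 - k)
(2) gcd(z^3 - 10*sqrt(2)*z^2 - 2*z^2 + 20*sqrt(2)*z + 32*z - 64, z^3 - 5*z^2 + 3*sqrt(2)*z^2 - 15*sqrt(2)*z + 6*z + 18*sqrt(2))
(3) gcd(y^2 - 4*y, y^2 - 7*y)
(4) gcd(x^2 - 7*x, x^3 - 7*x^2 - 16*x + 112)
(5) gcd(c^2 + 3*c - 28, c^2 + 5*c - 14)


(1) = gcd((k - 6)*(k - 1), k*(k - 1)) = k - 1
(2) = gcd((z - 2)*(z - 8*sqrt(2))*(z - 2*sqrt(2)), (z - 3)*(z - 2)*(z + 3*sqrt(2))) = z - 2
(3) = y
(4) = x - 7
(5) = c + 7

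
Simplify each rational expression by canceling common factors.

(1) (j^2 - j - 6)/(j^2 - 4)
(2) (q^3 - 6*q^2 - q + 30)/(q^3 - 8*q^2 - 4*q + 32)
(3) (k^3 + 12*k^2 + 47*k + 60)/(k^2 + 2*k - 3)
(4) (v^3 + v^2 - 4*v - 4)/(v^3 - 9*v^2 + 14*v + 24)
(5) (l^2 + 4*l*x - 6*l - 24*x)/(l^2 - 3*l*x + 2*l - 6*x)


(1) = (j - 3)/(j - 2)
(2) = (q^2 - 8*q + 15)/(q^2 - 10*q + 16)
(3) = (k^2 + 9*k + 20)/(k - 1)
(4) = (v^2 - 4)/(v^2 - 10*v + 24)
(5) = (-l^2 - 4*l*x + 6*l + 24*x)/(-l^2 + 3*l*x - 2*l + 6*x)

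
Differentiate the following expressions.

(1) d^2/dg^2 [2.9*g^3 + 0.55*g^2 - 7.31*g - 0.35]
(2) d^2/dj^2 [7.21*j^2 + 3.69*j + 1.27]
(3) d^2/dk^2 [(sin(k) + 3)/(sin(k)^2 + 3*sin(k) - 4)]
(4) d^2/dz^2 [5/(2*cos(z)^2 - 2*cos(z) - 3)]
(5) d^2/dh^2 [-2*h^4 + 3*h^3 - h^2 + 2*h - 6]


(1) = 17.4*g + 1.1
(2) = 14.4200000000000
(3) = -(sin(k)^4 + 10*sin(k)^3 + 59*sin(k)^2 + 128*sin(k) + 102)/((sin(k) - 1)^2*(sin(k) + 4)^3)
(4) = 10*(8*sin(z)^4 - 18*sin(z)^2 + 9*cos(z)/2 - 3*cos(3*z)/2)/(2*sin(z)^2 + 2*cos(z) + 1)^3
(5) = -24*h^2 + 18*h - 2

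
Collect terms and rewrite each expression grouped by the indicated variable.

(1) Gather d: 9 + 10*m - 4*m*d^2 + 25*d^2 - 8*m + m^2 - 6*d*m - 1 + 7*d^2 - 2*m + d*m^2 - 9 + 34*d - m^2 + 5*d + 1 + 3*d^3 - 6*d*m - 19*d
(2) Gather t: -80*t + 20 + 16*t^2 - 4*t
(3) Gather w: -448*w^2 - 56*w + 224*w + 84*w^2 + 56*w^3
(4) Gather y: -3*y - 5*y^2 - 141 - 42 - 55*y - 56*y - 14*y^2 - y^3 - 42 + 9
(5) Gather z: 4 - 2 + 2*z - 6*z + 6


(1) = 3*d^3 + d^2*(32 - 4*m) + d*(m^2 - 12*m + 20)
(2) = 16*t^2 - 84*t + 20
(3) = 56*w^3 - 364*w^2 + 168*w
(4) = -y^3 - 19*y^2 - 114*y - 216
(5) = 8 - 4*z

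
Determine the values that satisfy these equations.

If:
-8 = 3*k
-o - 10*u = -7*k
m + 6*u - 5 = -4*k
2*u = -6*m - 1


Then:
k = -8/3
m = -56/51
o = -2377/51
u = 95/34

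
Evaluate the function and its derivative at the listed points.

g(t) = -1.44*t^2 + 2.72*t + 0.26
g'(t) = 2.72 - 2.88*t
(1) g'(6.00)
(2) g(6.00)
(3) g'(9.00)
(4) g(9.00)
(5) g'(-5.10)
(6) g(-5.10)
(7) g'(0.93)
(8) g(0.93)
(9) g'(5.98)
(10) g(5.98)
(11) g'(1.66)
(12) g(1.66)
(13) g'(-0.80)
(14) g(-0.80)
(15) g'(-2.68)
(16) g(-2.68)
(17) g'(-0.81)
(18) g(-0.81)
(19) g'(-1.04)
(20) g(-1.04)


(1) = -14.56
(2) = -35.26
(3) = -23.20
(4) = -91.90
(5) = 17.41
(6) = -51.07
(7) = 0.04
(8) = 1.54
(9) = -14.50
(10) = -34.97
(11) = -2.06
(12) = 0.81
(13) = 5.02
(14) = -2.84
(15) = 10.44
(16) = -17.37
(17) = 5.05
(18) = -2.89
(19) = 5.72
(20) = -4.13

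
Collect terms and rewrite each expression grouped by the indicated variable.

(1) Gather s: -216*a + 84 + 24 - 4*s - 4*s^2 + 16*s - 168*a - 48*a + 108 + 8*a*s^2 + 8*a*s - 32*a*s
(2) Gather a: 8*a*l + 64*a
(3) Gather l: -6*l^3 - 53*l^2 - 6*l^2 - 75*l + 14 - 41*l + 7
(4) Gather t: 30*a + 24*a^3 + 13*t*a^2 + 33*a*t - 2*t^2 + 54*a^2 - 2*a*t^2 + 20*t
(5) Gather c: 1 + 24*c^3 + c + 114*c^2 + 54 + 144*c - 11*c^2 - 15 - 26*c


(1) = -432*a + s^2*(8*a - 4) + s*(12 - 24*a) + 216
(2) = a*(8*l + 64)
(3) = -6*l^3 - 59*l^2 - 116*l + 21
(4) = 24*a^3 + 54*a^2 + 30*a + t^2*(-2*a - 2) + t*(13*a^2 + 33*a + 20)
(5) = 24*c^3 + 103*c^2 + 119*c + 40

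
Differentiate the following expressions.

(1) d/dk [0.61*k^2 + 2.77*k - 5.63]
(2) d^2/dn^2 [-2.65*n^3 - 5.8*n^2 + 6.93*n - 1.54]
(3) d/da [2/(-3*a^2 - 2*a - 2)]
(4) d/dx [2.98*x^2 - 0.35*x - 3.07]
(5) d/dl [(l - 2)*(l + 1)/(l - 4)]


(1) = 1.22*k + 2.77
(2) = -15.9*n - 11.6
(3) = 4*(3*a + 1)/(3*a^2 + 2*a + 2)^2
(4) = 5.96*x - 0.35
(5) = (l^2 - 8*l + 6)/(l^2 - 8*l + 16)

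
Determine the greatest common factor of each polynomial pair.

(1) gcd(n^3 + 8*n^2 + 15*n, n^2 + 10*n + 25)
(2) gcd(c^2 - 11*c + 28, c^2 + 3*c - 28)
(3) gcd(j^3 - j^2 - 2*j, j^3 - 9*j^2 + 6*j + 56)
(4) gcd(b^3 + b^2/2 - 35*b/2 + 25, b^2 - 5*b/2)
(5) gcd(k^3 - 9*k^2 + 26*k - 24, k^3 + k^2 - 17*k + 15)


(1) = n + 5
(2) = gcd((c - 7)*(c - 4), (c - 4)*(c + 7)) = c - 4
(3) = gcd(j*(j - 2)*(j + 1), (j - 7)*(j - 4)*(j + 2)) = 1
(4) = gcd((b - 5/2)*(b - 2)*(b + 5), b*(b - 5/2)) = b - 5/2
(5) = gcd((k - 4)*(k - 3)*(k - 2), (k - 3)*(k - 1)*(k + 5)) = k - 3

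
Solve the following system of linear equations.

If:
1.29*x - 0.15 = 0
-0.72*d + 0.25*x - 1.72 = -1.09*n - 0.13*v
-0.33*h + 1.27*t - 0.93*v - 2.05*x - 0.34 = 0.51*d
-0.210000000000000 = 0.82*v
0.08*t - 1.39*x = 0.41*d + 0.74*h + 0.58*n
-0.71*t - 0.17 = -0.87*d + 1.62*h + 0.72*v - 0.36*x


Then:
d = -1.01
h = -0.40
n = 0.91
t = -0.24
v = -0.26
x = 0.12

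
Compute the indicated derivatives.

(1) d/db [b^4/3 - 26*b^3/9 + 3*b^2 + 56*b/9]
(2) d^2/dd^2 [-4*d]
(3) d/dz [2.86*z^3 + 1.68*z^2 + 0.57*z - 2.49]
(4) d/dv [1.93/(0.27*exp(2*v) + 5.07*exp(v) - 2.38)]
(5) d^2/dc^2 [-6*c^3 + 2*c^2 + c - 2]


(1) = 4*b^3/3 - 26*b^2/3 + 6*b + 56/9
(2) = 0
(3) = 8.58*z^2 + 3.36*z + 0.57
(4) = (-1.0422*exp(v) - 9.7851)*exp(v)/(0.27*exp(2*v) + 5.07*exp(v) - 2.38)^2
(5) = 4 - 36*c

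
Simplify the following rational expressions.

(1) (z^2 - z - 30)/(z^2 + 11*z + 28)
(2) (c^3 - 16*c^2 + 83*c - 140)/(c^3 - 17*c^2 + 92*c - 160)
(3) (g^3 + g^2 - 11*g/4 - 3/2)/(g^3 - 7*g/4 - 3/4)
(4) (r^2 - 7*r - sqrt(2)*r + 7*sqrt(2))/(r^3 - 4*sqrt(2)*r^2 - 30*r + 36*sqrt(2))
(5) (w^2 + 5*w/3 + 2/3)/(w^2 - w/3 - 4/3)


(1) = (z^2 - z - 30)/(z^2 + 11*z + 28)
(2) = (c - 7)/(c - 8)
(3) = (g + 2)/(g + 1)
(4) = (r - 7)/(r^2 - 3*sqrt(2)*r - 36)
(5) = (3*w + 2)/(3*w - 4)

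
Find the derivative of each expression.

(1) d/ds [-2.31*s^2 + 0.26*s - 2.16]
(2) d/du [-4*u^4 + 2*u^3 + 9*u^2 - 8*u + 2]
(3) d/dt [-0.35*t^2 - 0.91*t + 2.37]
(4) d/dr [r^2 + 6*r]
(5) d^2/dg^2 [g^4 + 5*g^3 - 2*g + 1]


(1) = 0.26 - 4.62*s
(2) = -16*u^3 + 6*u^2 + 18*u - 8
(3) = -0.7*t - 0.91
(4) = 2*r + 6
(5) = 6*g*(2*g + 5)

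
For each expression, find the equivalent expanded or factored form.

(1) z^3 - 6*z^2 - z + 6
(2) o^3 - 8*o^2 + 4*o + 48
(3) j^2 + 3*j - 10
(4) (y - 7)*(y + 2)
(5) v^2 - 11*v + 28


(1) = (z - 6)*(z - 1)*(z + 1)
(2) = (o - 6)*(o - 4)*(o + 2)
(3) = (j - 2)*(j + 5)
(4) = y^2 - 5*y - 14
(5) = (v - 7)*(v - 4)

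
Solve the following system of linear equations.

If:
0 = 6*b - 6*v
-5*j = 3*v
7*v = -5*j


Then:
b = 0
j = 0
v = 0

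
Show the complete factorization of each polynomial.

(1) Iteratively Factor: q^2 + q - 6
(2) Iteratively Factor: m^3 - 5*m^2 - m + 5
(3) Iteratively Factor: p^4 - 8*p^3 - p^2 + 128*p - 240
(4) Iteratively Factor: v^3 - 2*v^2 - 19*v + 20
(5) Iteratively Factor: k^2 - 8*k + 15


(1) = (q - 2)*(q + 3)
(2) = (m + 1)*(m^2 - 6*m + 5) = (m - 5)*(m + 1)*(m - 1)
(3) = (p + 4)*(p^3 - 12*p^2 + 47*p - 60) = (p - 4)*(p + 4)*(p^2 - 8*p + 15) = (p - 5)*(p - 4)*(p + 4)*(p - 3)
(4) = (v - 1)*(v^2 - v - 20) = (v - 5)*(v - 1)*(v + 4)
(5) = (k - 3)*(k - 5)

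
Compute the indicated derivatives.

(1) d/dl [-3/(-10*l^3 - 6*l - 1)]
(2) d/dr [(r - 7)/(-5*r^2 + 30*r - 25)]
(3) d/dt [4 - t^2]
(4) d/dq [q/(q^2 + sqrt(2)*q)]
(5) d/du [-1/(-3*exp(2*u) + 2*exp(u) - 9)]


(1) = 18*(-5*l^2 - 1)/(10*l^3 + 6*l + 1)^2
(2) = (-r^2 + 6*r + 2*(r - 7)*(r - 3) - 5)/(5*(r^2 - 6*r + 5)^2)
(3) = -2*t
(4) = -1/(q + sqrt(2))^2
(5) = (2 - 6*exp(u))*exp(u)/(3*exp(2*u) - 2*exp(u) + 9)^2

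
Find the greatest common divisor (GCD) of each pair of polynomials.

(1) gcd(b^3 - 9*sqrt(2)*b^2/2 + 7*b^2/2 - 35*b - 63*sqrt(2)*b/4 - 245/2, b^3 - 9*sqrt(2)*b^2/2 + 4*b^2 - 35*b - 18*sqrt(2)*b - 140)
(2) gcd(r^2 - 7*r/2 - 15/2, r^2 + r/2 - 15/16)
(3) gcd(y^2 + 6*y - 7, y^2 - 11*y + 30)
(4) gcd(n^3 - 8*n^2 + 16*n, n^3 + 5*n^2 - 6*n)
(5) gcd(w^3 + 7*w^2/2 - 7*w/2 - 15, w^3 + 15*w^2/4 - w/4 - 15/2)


(1) = gcd((b + 7/2)*(b - 7*sqrt(2))*(b + 5*sqrt(2)/2), (b + 4)*(b - 7*sqrt(2))*(b + 5*sqrt(2)/2)) = b^2 - 9*sqrt(2)*b/2 - 35
(2) = 1
(3) = gcd((y - 1)*(y + 7), (y - 6)*(y - 5)) = 1
(4) = gcd(n*(n - 4)^2, n*(n - 1)*(n + 6)) = n
(5) = w + 3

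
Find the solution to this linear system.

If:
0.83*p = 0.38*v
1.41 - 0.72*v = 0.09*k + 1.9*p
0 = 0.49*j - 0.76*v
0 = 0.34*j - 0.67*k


Then:
j = 1.32
k = 0.67
p = 0.39
v = 0.85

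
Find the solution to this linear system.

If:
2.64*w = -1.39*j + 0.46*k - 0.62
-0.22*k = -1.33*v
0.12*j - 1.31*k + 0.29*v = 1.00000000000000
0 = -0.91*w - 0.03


Then:
j = -0.67
k = -0.86
v = -0.14
w = -0.03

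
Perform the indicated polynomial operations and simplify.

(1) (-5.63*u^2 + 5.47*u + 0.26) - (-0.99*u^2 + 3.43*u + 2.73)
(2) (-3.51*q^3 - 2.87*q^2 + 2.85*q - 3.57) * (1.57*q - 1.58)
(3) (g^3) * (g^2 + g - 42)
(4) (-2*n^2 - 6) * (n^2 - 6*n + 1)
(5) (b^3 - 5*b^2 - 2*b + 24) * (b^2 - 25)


(1) = -4.64*u^2 + 2.04*u - 2.47
(2) = -5.5107*q^4 + 1.0399*q^3 + 9.0091*q^2 - 10.1079*q + 5.6406
(3) = g^5 + g^4 - 42*g^3
(4) = -2*n^4 + 12*n^3 - 8*n^2 + 36*n - 6
(5) = b^5 - 5*b^4 - 27*b^3 + 149*b^2 + 50*b - 600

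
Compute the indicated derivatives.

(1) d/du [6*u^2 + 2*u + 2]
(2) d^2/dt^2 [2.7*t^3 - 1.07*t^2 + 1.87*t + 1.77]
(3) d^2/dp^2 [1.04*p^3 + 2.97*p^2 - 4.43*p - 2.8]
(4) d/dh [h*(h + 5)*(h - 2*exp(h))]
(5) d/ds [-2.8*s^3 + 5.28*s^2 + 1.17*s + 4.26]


(1) = 12*u + 2
(2) = 16.2*t - 2.14
(3) = 6.24*p + 5.94
(4) = -2*h^2*exp(h) + 3*h^2 - 14*h*exp(h) + 10*h - 10*exp(h)
(5) = -8.4*s^2 + 10.56*s + 1.17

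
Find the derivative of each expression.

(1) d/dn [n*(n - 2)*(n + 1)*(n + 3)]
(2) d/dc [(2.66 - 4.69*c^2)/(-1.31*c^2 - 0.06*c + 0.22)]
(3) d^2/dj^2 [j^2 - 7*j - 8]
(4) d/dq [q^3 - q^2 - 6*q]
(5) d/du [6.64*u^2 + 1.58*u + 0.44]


(1) = 4*n^3 + 6*n^2 - 10*n - 6
(2) = (0.2814*c^2 + 4.9056*c + 0.1596)/(1.7161*c^4 + 0.1572*c^3 - 0.5728*c^2 - 0.0264*c + 0.0484)
(3) = 2
(4) = 3*q^2 - 2*q - 6
(5) = 13.28*u + 1.58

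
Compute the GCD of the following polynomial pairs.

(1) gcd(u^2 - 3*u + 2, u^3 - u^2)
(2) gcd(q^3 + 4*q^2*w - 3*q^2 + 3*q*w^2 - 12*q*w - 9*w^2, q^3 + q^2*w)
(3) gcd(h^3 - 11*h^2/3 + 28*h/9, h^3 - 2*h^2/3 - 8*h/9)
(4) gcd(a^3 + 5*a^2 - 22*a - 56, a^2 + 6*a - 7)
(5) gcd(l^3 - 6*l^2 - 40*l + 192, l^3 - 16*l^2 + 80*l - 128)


(1) = gcd((u - 2)*(u - 1), u^2*(u - 1)) = u - 1
(2) = q + w
(3) = gcd(h*(h - 7/3)*(h - 4/3), h*(h - 4/3)*(h + 2/3)) = h^2 - 4*h/3
(4) = gcd((a - 4)*(a + 2)*(a + 7), (a - 1)*(a + 7)) = a + 7
(5) = gcd((l - 8)*(l - 4)*(l + 6), (l - 8)*(l - 4)^2) = l^2 - 12*l + 32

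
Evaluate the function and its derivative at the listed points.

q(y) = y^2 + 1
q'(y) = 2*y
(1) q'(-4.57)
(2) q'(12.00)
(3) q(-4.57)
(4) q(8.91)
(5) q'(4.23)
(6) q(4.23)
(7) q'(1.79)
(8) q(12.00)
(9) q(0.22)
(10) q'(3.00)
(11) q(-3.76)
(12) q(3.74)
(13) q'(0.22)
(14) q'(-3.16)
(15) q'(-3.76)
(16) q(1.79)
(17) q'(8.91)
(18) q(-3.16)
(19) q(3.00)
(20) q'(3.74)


(1) = -9.14
(2) = 24.00
(3) = 21.88
(4) = 80.39
(5) = 8.46
(6) = 18.89
(7) = 3.58
(8) = 145.00
(9) = 1.05
(10) = 6.00
(11) = 15.14
(12) = 14.99
(13) = 0.44
(14) = -6.32
(15) = -7.52
(16) = 4.20
(17) = 17.82
(18) = 10.99
(19) = 10.00
(20) = 7.48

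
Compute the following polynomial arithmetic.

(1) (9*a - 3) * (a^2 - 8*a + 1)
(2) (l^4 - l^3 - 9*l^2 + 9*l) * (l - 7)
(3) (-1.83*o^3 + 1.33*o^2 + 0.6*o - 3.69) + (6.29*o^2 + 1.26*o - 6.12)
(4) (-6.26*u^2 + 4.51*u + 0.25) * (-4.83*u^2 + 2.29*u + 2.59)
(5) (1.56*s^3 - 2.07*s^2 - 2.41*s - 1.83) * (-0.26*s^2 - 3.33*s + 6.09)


(1) = 9*a^3 - 75*a^2 + 33*a - 3
(2) = l^5 - 8*l^4 - 2*l^3 + 72*l^2 - 63*l
(3) = -1.83*o^3 + 7.62*o^2 + 1.86*o - 9.81
(4) = 30.2358*u^4 - 36.1187*u^3 - 7.093*u^2 + 12.2534*u + 0.6475
(5) = -0.4056*s^5 - 4.6566*s^4 + 17.0201*s^3 - 4.1052*s^2 - 8.583*s - 11.1447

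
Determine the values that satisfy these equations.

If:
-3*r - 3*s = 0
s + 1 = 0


Then:
r = 1
s = -1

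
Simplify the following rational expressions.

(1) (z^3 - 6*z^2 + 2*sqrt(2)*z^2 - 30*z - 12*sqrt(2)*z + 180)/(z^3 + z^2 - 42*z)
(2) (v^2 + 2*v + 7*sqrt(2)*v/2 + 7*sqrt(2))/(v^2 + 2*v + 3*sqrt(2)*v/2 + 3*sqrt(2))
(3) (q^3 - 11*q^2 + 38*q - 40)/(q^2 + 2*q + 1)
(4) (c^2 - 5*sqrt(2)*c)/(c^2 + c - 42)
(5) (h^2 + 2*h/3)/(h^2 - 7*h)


(1) = (z^2 + 2*sqrt(2)*z - 30)/(z^2 + 7*z)
(2) = (4*v + 14*sqrt(2))/(4*v + 6*sqrt(2))
(3) = (q^3 - 11*q^2 + 38*q - 40)/(q^2 + 2*q + 1)
(4) = (c^2 - 5*sqrt(2)*c)/(c^2 + c - 42)
(5) = (3*h + 2)/(3*h - 21)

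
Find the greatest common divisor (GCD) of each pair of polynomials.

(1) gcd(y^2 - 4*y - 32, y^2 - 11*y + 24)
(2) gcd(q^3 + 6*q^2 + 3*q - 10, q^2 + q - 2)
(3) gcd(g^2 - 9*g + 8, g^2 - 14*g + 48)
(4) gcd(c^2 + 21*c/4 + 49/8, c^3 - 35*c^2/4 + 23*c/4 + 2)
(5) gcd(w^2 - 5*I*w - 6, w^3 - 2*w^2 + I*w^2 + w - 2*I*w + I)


(1) = y - 8
(2) = gcd((q - 1)*(q + 2)*(q + 5), (q - 1)*(q + 2)) = q^2 + q - 2
(3) = gcd((g - 8)*(g - 1), (g - 8)*(g - 6)) = g - 8
(4) = 1
(5) = gcd((w - 3*I)*(w - 2*I), (w - 1)^2*(w + I)) = 1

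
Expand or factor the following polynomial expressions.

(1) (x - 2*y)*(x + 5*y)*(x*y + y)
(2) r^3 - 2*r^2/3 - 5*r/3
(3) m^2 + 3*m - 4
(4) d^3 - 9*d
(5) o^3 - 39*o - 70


(1) = x^3*y + 3*x^2*y^2 + x^2*y - 10*x*y^3 + 3*x*y^2 - 10*y^3
(2) = r*(r - 5/3)*(r + 1)
(3) = (m - 1)*(m + 4)
(4) = d*(d - 3)*(d + 3)
(5) = (o - 7)*(o + 2)*(o + 5)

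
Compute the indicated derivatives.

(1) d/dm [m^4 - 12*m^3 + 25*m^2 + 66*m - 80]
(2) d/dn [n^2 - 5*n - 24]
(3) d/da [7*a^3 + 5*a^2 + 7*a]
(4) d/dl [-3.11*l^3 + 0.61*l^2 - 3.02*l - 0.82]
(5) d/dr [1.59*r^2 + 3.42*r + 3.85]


(1) = 4*m^3 - 36*m^2 + 50*m + 66
(2) = 2*n - 5
(3) = 21*a^2 + 10*a + 7
(4) = -9.33*l^2 + 1.22*l - 3.02
(5) = 3.18*r + 3.42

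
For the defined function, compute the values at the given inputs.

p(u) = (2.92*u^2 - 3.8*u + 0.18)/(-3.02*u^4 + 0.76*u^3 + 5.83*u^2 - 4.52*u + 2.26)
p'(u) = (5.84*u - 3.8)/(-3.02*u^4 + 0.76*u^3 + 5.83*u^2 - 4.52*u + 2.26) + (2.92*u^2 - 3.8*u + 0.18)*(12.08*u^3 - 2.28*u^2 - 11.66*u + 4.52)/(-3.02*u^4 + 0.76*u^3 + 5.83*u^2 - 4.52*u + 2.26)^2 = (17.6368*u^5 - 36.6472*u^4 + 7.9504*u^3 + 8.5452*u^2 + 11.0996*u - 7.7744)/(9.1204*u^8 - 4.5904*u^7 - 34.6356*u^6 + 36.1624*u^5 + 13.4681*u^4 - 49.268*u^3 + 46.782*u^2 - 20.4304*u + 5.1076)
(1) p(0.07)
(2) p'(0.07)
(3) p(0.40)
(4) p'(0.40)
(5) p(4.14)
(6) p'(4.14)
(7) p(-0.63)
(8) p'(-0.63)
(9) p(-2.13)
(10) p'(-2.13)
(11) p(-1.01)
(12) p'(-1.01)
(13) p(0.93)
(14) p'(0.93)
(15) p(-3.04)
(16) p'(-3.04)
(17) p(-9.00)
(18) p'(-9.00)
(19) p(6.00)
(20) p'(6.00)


(1) = -0.04
(2) = -1.79
(3) = -0.64
(4) = -1.20
(5) = -0.05
(6) = 0.02
(7) = 0.55
(8) = -0.46
(9) = -0.69
(10) = -1.64
(11) = 0.79
(12) = -0.96
(13) = -0.57
(14) = 0.57
(15) = -0.18
(16) = -0.18
(17) = -0.01
(18) = -0.00
(19) = -0.02
(20) = 0.01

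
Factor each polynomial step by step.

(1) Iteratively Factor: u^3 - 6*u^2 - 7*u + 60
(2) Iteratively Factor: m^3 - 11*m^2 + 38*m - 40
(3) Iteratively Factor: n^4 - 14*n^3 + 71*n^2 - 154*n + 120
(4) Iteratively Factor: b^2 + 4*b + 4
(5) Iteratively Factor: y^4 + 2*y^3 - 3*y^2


(1) = (u - 5)*(u^2 - u - 12) = (u - 5)*(u - 4)*(u + 3)
(2) = (m - 2)*(m^2 - 9*m + 20) = (m - 4)*(m - 2)*(m - 5)
(3) = (n - 4)*(n^3 - 10*n^2 + 31*n - 30) = (n - 5)*(n - 4)*(n^2 - 5*n + 6) = (n - 5)*(n - 4)*(n - 3)*(n - 2)
(4) = (b + 2)*(b + 2)
(5) = (y)*(y^3 + 2*y^2 - 3*y) = y^2*(y^2 + 2*y - 3) = y^2*(y + 3)*(y - 1)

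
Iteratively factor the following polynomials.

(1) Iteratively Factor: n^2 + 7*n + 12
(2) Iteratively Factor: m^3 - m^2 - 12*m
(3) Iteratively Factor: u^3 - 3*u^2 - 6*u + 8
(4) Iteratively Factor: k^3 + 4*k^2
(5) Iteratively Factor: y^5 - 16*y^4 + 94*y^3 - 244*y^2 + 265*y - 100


(1) = (n + 3)*(n + 4)
(2) = (m)*(m^2 - m - 12) = m*(m - 4)*(m + 3)
(3) = (u + 2)*(u^2 - 5*u + 4) = (u - 4)*(u + 2)*(u - 1)
(4) = (k)*(k^2 + 4*k) = k^2*(k + 4)
(5) = (y - 5)*(y^4 - 11*y^3 + 39*y^2 - 49*y + 20) = (y - 5)*(y - 1)*(y^3 - 10*y^2 + 29*y - 20) = (y - 5)*(y - 1)^2*(y^2 - 9*y + 20) = (y - 5)^2*(y - 1)^2*(y - 4)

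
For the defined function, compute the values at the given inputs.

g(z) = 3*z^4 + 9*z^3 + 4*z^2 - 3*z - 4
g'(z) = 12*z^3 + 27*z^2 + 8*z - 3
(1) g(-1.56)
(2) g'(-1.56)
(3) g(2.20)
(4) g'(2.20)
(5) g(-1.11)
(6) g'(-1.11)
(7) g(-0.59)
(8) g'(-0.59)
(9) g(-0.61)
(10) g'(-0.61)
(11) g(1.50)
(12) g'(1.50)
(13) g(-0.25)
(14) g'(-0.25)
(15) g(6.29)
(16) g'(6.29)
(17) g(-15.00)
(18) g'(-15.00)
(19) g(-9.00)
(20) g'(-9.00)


(1) = -5.99
(2) = 4.67
(3) = 174.87
(4) = 273.06
(5) = -3.50
(6) = 4.98
(7) = -2.32
(8) = -0.79
(9) = -2.31
(10) = -0.56
(11) = 46.06
(12) = 110.25
(13) = -3.13
(14) = -3.50
(15) = 7071.06
(16) = 4101.85
(17) = 122441.00
(18) = -34548.00
(19) = 13469.00
(20) = -6636.00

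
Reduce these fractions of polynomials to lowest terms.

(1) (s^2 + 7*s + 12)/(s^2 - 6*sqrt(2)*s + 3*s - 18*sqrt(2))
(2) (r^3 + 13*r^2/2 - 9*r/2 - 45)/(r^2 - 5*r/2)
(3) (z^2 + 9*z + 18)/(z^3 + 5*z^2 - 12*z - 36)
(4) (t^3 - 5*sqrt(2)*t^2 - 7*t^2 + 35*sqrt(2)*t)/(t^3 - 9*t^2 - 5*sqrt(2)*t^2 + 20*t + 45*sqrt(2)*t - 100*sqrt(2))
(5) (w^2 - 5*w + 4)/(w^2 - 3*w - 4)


(1) = (s + 4)/(s - 6*sqrt(2))
(2) = (r^2 + 9*r + 18)/r
(3) = (z + 3)/(z^2 - z - 6)
(4) = (t^2 - 7*t)/(t^2 - 9*t + 20)
(5) = (w - 1)/(w + 1)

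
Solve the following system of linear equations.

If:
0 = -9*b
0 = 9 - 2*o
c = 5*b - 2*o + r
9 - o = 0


Then:
No Solution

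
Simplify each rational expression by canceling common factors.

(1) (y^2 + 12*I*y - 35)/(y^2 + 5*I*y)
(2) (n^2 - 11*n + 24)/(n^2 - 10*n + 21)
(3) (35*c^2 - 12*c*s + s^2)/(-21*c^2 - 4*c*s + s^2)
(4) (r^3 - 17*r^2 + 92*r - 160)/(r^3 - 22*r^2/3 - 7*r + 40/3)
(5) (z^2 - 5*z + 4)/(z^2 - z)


(1) = (y + 7*I)/y
(2) = (n - 8)/(n - 7)
(3) = (-5*c + s)/(3*c + s)
(4) = (3*r^2 - 27*r + 60)/(3*r^2 + 2*r - 5)
(5) = (z - 4)/z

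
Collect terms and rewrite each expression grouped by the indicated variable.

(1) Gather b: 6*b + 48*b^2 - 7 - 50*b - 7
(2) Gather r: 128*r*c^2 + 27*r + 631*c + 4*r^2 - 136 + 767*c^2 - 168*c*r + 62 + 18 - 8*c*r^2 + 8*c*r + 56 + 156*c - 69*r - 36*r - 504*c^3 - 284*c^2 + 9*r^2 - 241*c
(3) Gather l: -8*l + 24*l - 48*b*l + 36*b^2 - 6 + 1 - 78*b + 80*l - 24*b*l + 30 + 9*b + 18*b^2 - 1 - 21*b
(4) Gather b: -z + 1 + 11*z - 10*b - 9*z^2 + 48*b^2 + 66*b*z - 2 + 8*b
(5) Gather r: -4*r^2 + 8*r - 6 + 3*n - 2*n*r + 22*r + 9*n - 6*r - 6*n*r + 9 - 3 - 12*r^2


(1) = 48*b^2 - 44*b - 14
(2) = -504*c^3 + 483*c^2 + 546*c + r^2*(13 - 8*c) + r*(128*c^2 - 160*c - 78)
(3) = 54*b^2 - 90*b + l*(96 - 72*b) + 24
(4) = 48*b^2 + b*(66*z - 2) - 9*z^2 + 10*z - 1
(5) = 12*n - 16*r^2 + r*(24 - 8*n)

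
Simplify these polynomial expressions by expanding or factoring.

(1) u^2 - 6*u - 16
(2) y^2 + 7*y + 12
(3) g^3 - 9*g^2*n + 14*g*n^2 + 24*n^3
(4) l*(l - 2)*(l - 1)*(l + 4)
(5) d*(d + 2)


(1) = (u - 8)*(u + 2)
(2) = (y + 3)*(y + 4)
(3) = (g - 6*n)*(g - 4*n)*(g + n)
(4) = l^4 + l^3 - 10*l^2 + 8*l
(5) = d^2 + 2*d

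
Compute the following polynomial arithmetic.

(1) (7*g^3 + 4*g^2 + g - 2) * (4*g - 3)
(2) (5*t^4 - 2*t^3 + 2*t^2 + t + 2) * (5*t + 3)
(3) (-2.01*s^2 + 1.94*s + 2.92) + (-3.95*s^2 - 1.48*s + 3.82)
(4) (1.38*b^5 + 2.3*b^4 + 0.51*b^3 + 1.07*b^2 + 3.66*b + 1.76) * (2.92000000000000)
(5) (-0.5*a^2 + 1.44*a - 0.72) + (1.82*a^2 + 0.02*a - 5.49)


(1) = 28*g^4 - 5*g^3 - 8*g^2 - 11*g + 6
(2) = 25*t^5 + 5*t^4 + 4*t^3 + 11*t^2 + 13*t + 6
(3) = -5.96*s^2 + 0.46*s + 6.74
(4) = 4.0296*b^5 + 6.716*b^4 + 1.4892*b^3 + 3.1244*b^2 + 10.6872*b + 5.1392
(5) = 1.32*a^2 + 1.46*a - 6.21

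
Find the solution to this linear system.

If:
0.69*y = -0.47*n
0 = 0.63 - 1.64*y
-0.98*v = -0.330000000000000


Then:
n = -0.56
v = 0.34
y = 0.38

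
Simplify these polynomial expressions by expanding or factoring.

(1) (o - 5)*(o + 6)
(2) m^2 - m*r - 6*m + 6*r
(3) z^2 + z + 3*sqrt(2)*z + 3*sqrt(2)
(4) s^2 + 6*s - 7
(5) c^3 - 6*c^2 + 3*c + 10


(1) = o^2 + o - 30
(2) = (m - 6)*(m - r)
(3) = (z + 1)*(z + 3*sqrt(2))
(4) = (s - 1)*(s + 7)
(5) = (c - 5)*(c - 2)*(c + 1)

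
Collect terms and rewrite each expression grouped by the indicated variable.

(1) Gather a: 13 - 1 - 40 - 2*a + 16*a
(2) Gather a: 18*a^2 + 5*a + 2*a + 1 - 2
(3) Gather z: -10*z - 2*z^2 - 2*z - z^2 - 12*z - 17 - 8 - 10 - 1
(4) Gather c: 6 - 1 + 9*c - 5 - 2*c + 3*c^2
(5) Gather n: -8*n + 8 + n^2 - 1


(1) = 14*a - 28
(2) = 18*a^2 + 7*a - 1
(3) = -3*z^2 - 24*z - 36
(4) = 3*c^2 + 7*c
(5) = n^2 - 8*n + 7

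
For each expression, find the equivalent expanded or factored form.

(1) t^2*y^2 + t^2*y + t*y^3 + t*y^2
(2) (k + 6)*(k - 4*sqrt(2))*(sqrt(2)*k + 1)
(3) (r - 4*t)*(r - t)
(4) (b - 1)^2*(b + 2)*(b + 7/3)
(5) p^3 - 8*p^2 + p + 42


(1) = y*(t + y)*(t*y + t)
(2) = sqrt(2)*k^3 - 7*k^2 + 6*sqrt(2)*k^2 - 42*k - 4*sqrt(2)*k - 24*sqrt(2)
(3) = r^2 - 5*r*t + 4*t^2
(4) = b^4 + 7*b^3/3 - 3*b^2 - 5*b + 14/3
(5) = (p - 7)*(p - 3)*(p + 2)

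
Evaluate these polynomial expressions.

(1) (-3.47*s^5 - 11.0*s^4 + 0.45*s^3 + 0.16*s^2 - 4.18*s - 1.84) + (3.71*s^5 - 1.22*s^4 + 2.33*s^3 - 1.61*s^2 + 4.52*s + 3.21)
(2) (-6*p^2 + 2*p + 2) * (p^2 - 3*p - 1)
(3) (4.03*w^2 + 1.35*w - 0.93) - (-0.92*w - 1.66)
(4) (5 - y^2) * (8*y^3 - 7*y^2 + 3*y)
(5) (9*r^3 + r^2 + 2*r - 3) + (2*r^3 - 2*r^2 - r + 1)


(1) = 0.24*s^5 - 12.22*s^4 + 2.78*s^3 - 1.45*s^2 + 0.34*s + 1.37
(2) = -6*p^4 + 20*p^3 + 2*p^2 - 8*p - 2
(3) = 4.03*w^2 + 2.27*w + 0.73
(4) = -8*y^5 + 7*y^4 + 37*y^3 - 35*y^2 + 15*y
(5) = 11*r^3 - r^2 + r - 2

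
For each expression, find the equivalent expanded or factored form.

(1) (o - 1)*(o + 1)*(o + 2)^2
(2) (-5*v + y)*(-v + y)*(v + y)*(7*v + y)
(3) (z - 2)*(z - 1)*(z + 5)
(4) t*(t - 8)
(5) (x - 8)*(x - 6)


(1) = o^4 + 4*o^3 + 3*o^2 - 4*o - 4
(2) = 35*v^4 - 2*v^3*y - 36*v^2*y^2 + 2*v*y^3 + y^4
(3) = z^3 + 2*z^2 - 13*z + 10
(4) = t^2 - 8*t
(5) = x^2 - 14*x + 48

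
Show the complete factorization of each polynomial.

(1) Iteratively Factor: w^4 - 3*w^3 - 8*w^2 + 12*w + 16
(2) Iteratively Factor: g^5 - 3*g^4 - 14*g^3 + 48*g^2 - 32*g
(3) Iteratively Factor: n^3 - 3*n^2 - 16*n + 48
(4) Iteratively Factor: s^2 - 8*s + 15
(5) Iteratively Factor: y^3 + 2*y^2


(1) = (w + 1)*(w^3 - 4*w^2 - 4*w + 16) = (w + 1)*(w + 2)*(w^2 - 6*w + 8) = (w - 2)*(w + 1)*(w + 2)*(w - 4)
(2) = (g - 4)*(g^4 + g^3 - 10*g^2 + 8*g) = g*(g - 4)*(g^3 + g^2 - 10*g + 8) = g*(g - 4)*(g + 4)*(g^2 - 3*g + 2) = g*(g - 4)*(g - 2)*(g + 4)*(g - 1)
(3) = (n - 3)*(n^2 - 16) = (n - 3)*(n + 4)*(n - 4)
(4) = (s - 3)*(s - 5)
(5) = (y)*(y^2 + 2*y) = y^2*(y + 2)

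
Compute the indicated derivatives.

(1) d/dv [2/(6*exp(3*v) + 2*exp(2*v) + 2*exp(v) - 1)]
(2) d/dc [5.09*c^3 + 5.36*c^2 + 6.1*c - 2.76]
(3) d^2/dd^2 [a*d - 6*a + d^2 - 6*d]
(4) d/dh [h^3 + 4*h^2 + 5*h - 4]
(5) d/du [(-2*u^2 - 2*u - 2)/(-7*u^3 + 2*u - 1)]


(1) = (-36*exp(2*v) - 8*exp(v) - 4)*exp(v)/(6*exp(3*v) + 2*exp(2*v) + 2*exp(v) - 1)^2
(2) = 15.27*c^2 + 10.72*c + 6.1
(3) = 2
(4) = 3*h^2 + 8*h + 5
(5) = 2*((2*u + 1)*(7*u^3 - 2*u + 1) - (21*u^2 - 2)*(u^2 + u + 1))/(7*u^3 - 2*u + 1)^2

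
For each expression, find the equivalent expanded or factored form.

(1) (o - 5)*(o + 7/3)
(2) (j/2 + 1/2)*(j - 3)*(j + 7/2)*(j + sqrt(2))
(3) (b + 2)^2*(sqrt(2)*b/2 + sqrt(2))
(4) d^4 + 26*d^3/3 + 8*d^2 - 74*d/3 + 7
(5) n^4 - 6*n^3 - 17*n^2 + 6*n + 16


(1) = o^2 - 8*o/3 - 35/3
(2) = j^4/2 + sqrt(2)*j^3/2 + 3*j^3/4 - 5*j^2 + 3*sqrt(2)*j^2/4 - 5*sqrt(2)*j - 21*j/4 - 21*sqrt(2)/4
(3) = sqrt(2)*b^3/2 + 3*sqrt(2)*b^2 + 6*sqrt(2)*b + 4*sqrt(2)
(4) = (d - 1)*(d - 1/3)*(d + 3)*(d + 7)
(5) = (n - 8)*(n - 1)*(n + 1)*(n + 2)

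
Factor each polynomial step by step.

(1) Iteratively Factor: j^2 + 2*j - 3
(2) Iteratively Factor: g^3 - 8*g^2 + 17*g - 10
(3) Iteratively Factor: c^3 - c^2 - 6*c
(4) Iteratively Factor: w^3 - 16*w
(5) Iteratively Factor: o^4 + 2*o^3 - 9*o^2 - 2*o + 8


(1) = (j - 1)*(j + 3)
(2) = (g - 1)*(g^2 - 7*g + 10) = (g - 2)*(g - 1)*(g - 5)
(3) = (c - 3)*(c^2 + 2*c) = (c - 3)*(c + 2)*(c)
(4) = (w + 4)*(w^2 - 4*w) = w*(w + 4)*(w - 4)
(5) = (o + 1)*(o^3 + o^2 - 10*o + 8) = (o - 1)*(o + 1)*(o^2 + 2*o - 8) = (o - 1)*(o + 1)*(o + 4)*(o - 2)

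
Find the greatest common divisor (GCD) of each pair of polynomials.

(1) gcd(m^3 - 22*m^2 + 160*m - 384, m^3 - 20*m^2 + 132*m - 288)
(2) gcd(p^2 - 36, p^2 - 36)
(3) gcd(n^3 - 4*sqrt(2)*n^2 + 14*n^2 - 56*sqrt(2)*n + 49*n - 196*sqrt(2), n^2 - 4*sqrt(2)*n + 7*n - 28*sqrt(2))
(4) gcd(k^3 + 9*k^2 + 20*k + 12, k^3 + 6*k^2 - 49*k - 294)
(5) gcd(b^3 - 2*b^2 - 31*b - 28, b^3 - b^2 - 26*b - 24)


(1) = m^2 - 14*m + 48
(2) = p^2 - 36
(3) = gcd((n + 7)^2*(n - 4*sqrt(2)), (n + 7)*(n - 4*sqrt(2))) = n^2 + n*(7 - 4*sqrt(2)) - 28*sqrt(2)
(4) = k + 6
(5) = b^2 + 5*b + 4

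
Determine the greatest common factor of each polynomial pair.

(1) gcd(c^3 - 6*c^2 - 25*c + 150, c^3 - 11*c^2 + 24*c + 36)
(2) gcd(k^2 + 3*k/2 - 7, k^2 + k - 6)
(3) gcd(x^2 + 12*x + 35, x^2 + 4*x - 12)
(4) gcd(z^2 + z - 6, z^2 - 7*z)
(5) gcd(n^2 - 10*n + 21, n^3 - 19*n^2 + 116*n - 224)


(1) = gcd((c - 6)*(c - 5)*(c + 5), (c - 6)^2*(c + 1)) = c - 6
(2) = k - 2
(3) = 1
(4) = gcd((z - 2)*(z + 3), z*(z - 7)) = 1
(5) = gcd((n - 7)*(n - 3), (n - 8)*(n - 7)*(n - 4)) = n - 7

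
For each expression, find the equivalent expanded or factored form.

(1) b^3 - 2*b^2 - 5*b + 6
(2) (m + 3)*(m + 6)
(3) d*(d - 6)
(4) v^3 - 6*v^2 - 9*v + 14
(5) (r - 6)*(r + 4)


(1) = (b - 3)*(b - 1)*(b + 2)
(2) = m^2 + 9*m + 18
(3) = d^2 - 6*d
(4) = (v - 7)*(v - 1)*(v + 2)
(5) = r^2 - 2*r - 24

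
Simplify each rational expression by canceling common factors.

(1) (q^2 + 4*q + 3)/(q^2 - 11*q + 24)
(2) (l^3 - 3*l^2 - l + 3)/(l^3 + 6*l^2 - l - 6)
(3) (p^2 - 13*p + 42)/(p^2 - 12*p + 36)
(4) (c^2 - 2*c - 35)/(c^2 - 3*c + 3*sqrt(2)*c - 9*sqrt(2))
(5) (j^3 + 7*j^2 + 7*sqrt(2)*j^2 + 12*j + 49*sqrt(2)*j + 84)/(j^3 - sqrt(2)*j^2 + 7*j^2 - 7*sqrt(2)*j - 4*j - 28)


(1) = (q^2 + 4*q + 3)/(q^2 - 11*q + 24)
(2) = (l - 3)/(l + 6)
(3) = (p - 7)/(p - 6)
(4) = (c^2 - 2*c - 35)/(c^2 + c*(-3 + 3*sqrt(2)) - 9*sqrt(2))
(5) = (j + 6*sqrt(2))/(j - 2*sqrt(2))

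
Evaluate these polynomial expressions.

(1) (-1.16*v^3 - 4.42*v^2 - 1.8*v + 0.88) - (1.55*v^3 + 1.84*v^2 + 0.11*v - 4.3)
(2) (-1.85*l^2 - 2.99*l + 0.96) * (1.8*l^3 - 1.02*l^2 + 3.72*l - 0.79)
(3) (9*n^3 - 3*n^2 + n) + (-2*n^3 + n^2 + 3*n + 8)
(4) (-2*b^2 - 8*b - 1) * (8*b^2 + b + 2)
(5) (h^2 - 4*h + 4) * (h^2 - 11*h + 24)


(1) = -2.71*v^3 - 6.26*v^2 - 1.91*v + 5.18
(2) = -3.33*l^5 - 3.495*l^4 - 2.1042*l^3 - 10.6405*l^2 + 5.9333*l - 0.7584
(3) = 7*n^3 - 2*n^2 + 4*n + 8
(4) = -16*b^4 - 66*b^3 - 20*b^2 - 17*b - 2
(5) = h^4 - 15*h^3 + 72*h^2 - 140*h + 96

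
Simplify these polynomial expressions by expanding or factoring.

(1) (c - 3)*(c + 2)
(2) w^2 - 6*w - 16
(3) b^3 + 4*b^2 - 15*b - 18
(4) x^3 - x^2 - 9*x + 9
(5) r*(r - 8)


(1) = c^2 - c - 6
(2) = (w - 8)*(w + 2)
(3) = (b - 3)*(b + 1)*(b + 6)
(4) = (x - 3)*(x - 1)*(x + 3)
(5) = r^2 - 8*r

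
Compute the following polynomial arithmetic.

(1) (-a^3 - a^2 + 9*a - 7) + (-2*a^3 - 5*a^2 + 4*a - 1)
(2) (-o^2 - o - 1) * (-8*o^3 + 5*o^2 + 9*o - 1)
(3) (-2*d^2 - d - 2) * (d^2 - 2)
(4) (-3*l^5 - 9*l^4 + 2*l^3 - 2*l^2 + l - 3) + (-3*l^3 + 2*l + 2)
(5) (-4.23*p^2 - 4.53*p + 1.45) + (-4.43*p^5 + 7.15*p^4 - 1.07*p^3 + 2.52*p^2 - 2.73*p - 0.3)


(1) = -3*a^3 - 6*a^2 + 13*a - 8
(2) = 8*o^5 + 3*o^4 - 6*o^3 - 13*o^2 - 8*o + 1
(3) = -2*d^4 - d^3 + 2*d^2 + 2*d + 4
(4) = -3*l^5 - 9*l^4 - l^3 - 2*l^2 + 3*l - 1
(5) = -4.43*p^5 + 7.15*p^4 - 1.07*p^3 - 1.71*p^2 - 7.26*p + 1.15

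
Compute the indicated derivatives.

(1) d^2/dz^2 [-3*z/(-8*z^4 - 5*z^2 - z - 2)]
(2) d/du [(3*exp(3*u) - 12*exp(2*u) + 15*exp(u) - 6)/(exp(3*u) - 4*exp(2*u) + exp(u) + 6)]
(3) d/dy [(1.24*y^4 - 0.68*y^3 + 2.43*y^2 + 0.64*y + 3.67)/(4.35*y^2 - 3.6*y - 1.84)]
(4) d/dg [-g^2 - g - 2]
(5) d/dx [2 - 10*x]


(1) = 6*(z*(32*z^3 + 10*z + 1)^2 - (32*z^3 + z*(48*z^2 + 5) + 10*z + 1)*(8*z^4 + 5*z^2 + z + 2))/(8*z^4 + 5*z^2 + z + 2)^3
(2) = 24*(1 - exp(u))*exp(u)/(exp(4*u) - 4*exp(3*u) - 2*exp(2*u) + 12*exp(u) + 9)
(3) = (10.788*y^5 - 16.35*y^4 - 4.2304*y^3 - 7.7784*y^2 - 40.8714*y + 12.0344)/(18.9225*y^4 - 31.32*y^3 - 3.048*y^2 + 13.248*y + 3.3856)
(4) = -2*g - 1
(5) = -10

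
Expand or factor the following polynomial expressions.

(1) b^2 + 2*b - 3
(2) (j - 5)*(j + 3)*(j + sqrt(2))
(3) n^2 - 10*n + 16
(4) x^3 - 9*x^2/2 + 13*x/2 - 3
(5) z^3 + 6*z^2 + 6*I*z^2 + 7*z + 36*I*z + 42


(1) = (b - 1)*(b + 3)
(2) = j^3 - 2*j^2 + sqrt(2)*j^2 - 15*j - 2*sqrt(2)*j - 15*sqrt(2)
(3) = (n - 8)*(n - 2)
(4) = (x - 2)*(x - 3/2)*(x - 1)
(5) = (z + 6)*(z - I)*(z + 7*I)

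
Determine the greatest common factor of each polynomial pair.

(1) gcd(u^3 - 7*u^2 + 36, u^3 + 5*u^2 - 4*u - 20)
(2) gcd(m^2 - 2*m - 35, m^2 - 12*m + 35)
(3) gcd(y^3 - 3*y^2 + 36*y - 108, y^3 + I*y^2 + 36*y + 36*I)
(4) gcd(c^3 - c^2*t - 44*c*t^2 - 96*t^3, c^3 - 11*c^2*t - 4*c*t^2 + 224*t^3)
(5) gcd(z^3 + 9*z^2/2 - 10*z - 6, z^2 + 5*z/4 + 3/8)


(1) = u + 2
(2) = m - 7
(3) = y^2 + 36
(4) = gcd((c - 8*t)*(c + 3*t)*(c + 4*t), (c - 8*t)*(c - 7*t)*(c + 4*t)) = -c^2 + 4*c*t + 32*t^2
(5) = gcd((z - 2)*(z + 1/2)*(z + 6), (z + 1/2)*(z + 3/4)) = z + 1/2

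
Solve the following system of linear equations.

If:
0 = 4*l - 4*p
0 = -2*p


Then:
l = 0
p = 0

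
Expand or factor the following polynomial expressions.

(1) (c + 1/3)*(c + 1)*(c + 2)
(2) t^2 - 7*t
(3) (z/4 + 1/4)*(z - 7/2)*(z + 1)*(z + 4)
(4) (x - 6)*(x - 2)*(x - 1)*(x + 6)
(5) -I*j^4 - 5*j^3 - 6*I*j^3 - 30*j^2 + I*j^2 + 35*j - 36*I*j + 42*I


(1) = c^3 + 10*c^2/3 + 3*c + 2/3
(2) = t*(t - 7)
(3) = z^4/4 + 5*z^3/8 - 3*z^2 - 55*z/8 - 7/2
(4) = x^4 - 3*x^3 - 34*x^2 + 108*x - 72
(5) = (j + 7)*(j - 6*I)*(j + I)*(-I*j + I)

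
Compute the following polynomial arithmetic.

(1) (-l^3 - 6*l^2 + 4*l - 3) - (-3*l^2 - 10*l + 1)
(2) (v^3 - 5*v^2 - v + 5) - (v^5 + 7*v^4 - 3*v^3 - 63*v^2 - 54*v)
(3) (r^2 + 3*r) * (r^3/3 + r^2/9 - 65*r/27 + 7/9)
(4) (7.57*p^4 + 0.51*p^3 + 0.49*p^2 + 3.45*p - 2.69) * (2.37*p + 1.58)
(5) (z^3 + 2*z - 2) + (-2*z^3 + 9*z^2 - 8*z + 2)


(1) = -l^3 - 3*l^2 + 14*l - 4
(2) = -v^5 - 7*v^4 + 4*v^3 + 58*v^2 + 53*v + 5
(3) = r^5/3 + 10*r^4/9 - 56*r^3/27 - 58*r^2/9 + 7*r/3
(4) = 17.9409*p^5 + 13.1693*p^4 + 1.9671*p^3 + 8.9507*p^2 - 0.9243*p - 4.2502
(5) = -z^3 + 9*z^2 - 6*z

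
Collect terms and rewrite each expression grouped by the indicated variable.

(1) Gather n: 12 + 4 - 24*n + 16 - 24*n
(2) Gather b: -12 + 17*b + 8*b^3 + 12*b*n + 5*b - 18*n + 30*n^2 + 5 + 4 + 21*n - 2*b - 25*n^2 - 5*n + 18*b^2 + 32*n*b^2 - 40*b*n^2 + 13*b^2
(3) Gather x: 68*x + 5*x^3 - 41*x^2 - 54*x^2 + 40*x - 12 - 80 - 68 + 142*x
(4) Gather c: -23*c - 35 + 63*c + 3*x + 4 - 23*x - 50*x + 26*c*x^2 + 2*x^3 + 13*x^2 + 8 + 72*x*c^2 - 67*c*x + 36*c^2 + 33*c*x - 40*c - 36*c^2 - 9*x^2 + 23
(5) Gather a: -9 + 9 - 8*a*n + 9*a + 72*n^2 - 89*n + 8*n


(1) = 32 - 48*n
(2) = 8*b^3 + b^2*(32*n + 31) + b*(-40*n^2 + 12*n + 20) + 5*n^2 - 2*n - 3
(3) = 5*x^3 - 95*x^2 + 250*x - 160
(4) = 72*c^2*x + c*(26*x^2 - 34*x) + 2*x^3 + 4*x^2 - 70*x
(5) = a*(9 - 8*n) + 72*n^2 - 81*n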